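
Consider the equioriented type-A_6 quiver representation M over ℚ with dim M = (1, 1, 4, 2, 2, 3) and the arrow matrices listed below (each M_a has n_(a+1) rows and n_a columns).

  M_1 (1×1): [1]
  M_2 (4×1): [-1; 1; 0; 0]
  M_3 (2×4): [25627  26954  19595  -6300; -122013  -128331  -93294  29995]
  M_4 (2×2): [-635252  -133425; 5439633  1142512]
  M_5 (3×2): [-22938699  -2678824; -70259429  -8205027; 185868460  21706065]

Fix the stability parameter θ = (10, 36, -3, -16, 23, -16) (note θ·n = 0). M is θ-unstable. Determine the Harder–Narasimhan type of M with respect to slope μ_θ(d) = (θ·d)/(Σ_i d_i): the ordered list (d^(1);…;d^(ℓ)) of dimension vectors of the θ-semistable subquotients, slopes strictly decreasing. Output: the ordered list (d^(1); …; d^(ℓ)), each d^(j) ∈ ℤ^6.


Via rank(M_{q-1}∘⋯∘M_p): M ≅ I[1,6], I[3,3]^2, I[3,6], I[6,6].
μ_θ-semistable layers: μ^(1)=17/3; μ^(2)=7/2; μ^(3)=-3; μ^(4)=-19/2; μ^(5)=-16

((1, 1, 1, 1, 1, 1); (0, 0, 0, 0, 1, 1); (0, 0, 2, 0, 0, 0); (0, 0, 1, 1, 0, 0); (0, 0, 0, 0, 0, 1))


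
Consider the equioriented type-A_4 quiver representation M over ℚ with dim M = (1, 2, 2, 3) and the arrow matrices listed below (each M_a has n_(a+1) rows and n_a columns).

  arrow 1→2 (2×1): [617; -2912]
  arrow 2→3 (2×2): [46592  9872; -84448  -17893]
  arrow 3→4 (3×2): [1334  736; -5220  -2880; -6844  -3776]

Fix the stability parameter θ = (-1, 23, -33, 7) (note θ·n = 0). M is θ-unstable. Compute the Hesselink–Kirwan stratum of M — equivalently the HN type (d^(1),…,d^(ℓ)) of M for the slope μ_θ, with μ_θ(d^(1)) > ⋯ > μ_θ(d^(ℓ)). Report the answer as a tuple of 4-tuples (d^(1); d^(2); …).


Barcode: M ≅ I[1,2], I[2,3], I[3,4], I[4,4]^2. HN layers by μ_θ (5 steps, strictly decreasing):
  μ^(1)=23; μ^(2)=7; μ^(3)=-1; μ^(4)=-5; μ^(5)=-33

((0, 1, 0, 0); (0, 0, 0, 3); (1, 0, 0, 0); (0, 1, 1, 0); (0, 0, 1, 0))


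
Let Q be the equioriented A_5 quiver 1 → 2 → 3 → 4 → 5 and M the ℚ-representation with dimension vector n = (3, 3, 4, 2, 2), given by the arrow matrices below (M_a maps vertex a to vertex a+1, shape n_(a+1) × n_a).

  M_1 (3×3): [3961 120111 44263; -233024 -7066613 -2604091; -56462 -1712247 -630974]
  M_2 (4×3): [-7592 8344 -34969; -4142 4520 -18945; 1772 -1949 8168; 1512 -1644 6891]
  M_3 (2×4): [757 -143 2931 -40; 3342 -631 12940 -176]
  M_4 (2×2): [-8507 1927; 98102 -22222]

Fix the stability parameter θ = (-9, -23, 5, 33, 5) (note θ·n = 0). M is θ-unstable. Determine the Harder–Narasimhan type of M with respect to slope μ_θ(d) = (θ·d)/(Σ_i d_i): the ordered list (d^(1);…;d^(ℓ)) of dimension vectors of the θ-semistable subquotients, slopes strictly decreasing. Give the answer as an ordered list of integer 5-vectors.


Via rank(M_{q-1}∘⋯∘M_p): M ≅ I[1,3], I[1,4], I[1,5], I[3,3], I[5,5].
μ_θ-semistable layers: μ^(1)=33; μ^(2)=19; μ^(3)=5; μ^(4)=-16

((0, 0, 0, 1, 0); (0, 0, 0, 1, 1); (0, 0, 4, 0, 1); (3, 3, 0, 0, 0))


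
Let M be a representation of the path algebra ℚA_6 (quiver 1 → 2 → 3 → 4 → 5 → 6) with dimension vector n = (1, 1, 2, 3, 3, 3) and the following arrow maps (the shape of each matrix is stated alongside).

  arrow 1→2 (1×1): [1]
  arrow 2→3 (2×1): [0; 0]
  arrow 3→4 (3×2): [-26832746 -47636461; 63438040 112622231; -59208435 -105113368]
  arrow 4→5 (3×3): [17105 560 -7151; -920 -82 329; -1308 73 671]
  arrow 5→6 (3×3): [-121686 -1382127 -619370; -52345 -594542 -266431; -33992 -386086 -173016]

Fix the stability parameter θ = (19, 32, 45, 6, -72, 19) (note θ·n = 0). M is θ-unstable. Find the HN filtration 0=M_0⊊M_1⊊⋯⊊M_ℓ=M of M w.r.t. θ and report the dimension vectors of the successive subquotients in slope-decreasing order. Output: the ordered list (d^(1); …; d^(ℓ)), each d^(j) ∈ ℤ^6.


Barcode: M ≅ I[1,2], I[3,5], I[3,6], I[4,6], I[6,6]. HN layers by μ_θ (4 steps, strictly decreasing):
  μ^(1)=32; μ^(2)=19; μ^(3)=-7; μ^(4)=-33

((0, 1, 0, 0, 0, 0); (1, 0, 0, 0, 0, 3); (0, 0, 2, 2, 2, 0); (0, 0, 0, 1, 1, 0))


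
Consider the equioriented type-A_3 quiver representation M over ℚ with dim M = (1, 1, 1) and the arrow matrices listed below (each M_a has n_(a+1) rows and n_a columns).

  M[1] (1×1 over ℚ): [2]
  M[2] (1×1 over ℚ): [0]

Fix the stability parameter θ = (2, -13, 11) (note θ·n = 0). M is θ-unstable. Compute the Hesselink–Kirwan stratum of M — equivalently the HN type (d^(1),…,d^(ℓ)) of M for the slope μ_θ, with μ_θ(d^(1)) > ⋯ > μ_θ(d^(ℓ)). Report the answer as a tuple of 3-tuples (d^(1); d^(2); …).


Barcode: M ≅ I[1,2], I[3,3]. HN layers by μ_θ (2 steps, strictly decreasing):
  μ^(1)=11; μ^(2)=-11/2

((0, 0, 1); (1, 1, 0))


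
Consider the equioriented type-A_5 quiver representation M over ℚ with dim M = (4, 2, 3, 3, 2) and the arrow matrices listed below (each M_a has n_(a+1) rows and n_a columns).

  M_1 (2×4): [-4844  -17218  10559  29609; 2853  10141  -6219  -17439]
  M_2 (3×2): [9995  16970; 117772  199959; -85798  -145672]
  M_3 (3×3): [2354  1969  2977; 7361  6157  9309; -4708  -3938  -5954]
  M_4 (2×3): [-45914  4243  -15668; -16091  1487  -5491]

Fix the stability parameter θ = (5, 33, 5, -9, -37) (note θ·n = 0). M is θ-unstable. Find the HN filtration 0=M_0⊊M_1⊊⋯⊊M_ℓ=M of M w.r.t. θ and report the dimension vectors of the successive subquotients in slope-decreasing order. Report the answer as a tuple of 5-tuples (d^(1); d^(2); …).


Via rank(M_{q-1}∘⋯∘M_p): M ≅ I[1,1]^2, I[1,5]^2, I[3,3], I[4,4].
μ_θ-semistable layers: μ^(1)=5; μ^(2)=-3/5; μ^(3)=-9

((2, 0, 1, 0, 0); (2, 2, 2, 2, 2); (0, 0, 0, 1, 0))


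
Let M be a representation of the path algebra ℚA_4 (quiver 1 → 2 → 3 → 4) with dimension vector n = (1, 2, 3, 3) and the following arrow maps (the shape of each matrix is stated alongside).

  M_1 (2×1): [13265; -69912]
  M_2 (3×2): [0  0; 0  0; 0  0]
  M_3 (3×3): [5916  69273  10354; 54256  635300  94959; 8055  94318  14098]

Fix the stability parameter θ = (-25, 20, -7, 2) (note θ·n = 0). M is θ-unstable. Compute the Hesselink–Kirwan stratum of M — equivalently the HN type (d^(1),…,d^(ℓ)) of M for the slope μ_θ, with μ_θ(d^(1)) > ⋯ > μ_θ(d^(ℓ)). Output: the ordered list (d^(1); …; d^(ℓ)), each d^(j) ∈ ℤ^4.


Via rank(M_{q-1}∘⋯∘M_p): M ≅ I[1,2], I[2,2], I[3,4]^3.
μ_θ-semistable layers: μ^(1)=20; μ^(2)=2; μ^(3)=-7; μ^(4)=-25

((0, 2, 0, 0); (0, 0, 0, 3); (0, 0, 3, 0); (1, 0, 0, 0))


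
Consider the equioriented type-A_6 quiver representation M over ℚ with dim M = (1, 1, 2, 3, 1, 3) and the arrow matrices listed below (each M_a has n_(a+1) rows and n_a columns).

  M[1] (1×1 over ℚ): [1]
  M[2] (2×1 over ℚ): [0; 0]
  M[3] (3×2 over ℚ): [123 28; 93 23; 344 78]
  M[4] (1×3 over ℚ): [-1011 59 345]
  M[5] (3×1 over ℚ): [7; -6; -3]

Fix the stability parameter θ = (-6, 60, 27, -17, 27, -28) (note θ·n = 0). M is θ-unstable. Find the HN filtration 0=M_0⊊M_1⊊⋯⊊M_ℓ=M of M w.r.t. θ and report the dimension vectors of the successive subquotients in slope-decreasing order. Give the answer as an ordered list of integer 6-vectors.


Interval decomposition of M: I[1,2], I[3,4], I[3,6], I[4,4], I[6,6]^2.
HN type (ℓ=6): μ^(1)=60; μ^(2)=5; μ^(3)=9/4; μ^(4)=-6; μ^(5)=-17; μ^(6)=-28

((0, 1, 0, 0, 0, 0); (0, 0, 1, 1, 0, 0); (0, 0, 1, 1, 1, 1); (1, 0, 0, 0, 0, 0); (0, 0, 0, 1, 0, 0); (0, 0, 0, 0, 0, 2))


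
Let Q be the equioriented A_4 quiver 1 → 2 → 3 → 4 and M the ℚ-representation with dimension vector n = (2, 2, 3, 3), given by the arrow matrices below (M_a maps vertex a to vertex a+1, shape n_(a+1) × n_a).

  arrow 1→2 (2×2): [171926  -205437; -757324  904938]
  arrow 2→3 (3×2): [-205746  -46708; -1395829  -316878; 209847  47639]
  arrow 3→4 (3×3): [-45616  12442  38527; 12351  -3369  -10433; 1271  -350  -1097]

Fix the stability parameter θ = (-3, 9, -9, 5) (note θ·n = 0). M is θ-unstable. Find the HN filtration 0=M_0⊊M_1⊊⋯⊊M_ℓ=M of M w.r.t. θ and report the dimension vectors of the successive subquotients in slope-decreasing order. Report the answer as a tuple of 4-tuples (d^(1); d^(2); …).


Barcode: M ≅ I[1,1], I[1,4], I[2,4], I[3,4]. HN layers by μ_θ (4 steps, strictly decreasing):
  μ^(1)=5; μ^(2)=0; μ^(3)=-3; μ^(4)=-9

((0, 0, 0, 3); (0, 2, 2, 0); (2, 0, 0, 0); (0, 0, 1, 0))


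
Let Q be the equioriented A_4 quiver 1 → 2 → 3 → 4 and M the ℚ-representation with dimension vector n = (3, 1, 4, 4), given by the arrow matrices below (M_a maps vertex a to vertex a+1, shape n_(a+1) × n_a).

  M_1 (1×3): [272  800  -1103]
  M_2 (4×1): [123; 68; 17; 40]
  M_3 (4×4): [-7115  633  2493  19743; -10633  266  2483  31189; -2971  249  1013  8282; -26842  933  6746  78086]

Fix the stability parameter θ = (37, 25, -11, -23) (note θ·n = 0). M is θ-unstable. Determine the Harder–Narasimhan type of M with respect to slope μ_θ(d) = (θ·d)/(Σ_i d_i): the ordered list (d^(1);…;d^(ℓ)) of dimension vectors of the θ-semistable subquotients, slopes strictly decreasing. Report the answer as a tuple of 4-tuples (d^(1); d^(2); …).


Barcode: M ≅ I[1,1]^2, I[1,3], I[3,4]^3, I[4,4]. HN layers by μ_θ (4 steps, strictly decreasing):
  μ^(1)=37; μ^(2)=17; μ^(3)=-17; μ^(4)=-23

((2, 0, 0, 0); (1, 1, 1, 0); (0, 0, 3, 3); (0, 0, 0, 1))


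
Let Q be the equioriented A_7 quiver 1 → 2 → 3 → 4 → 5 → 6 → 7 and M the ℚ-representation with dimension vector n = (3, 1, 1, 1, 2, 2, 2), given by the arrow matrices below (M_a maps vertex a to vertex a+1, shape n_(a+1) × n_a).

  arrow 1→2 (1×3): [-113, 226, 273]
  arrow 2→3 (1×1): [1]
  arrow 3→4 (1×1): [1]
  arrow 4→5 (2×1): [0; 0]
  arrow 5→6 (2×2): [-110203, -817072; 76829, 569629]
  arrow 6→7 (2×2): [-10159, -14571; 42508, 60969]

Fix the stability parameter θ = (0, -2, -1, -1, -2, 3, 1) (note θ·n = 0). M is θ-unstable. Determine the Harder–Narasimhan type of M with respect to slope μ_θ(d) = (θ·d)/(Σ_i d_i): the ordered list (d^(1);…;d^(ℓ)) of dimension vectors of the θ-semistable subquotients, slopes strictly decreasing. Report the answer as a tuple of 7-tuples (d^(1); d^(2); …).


Interval decomposition of M: I[1,1]^2, I[1,4], I[5,7]^2.
HN type (ℓ=4): μ^(1)=2; μ^(2)=0; μ^(3)=-1; μ^(4)=-2

((0, 0, 0, 0, 0, 2, 2); (2, 0, 0, 0, 0, 0, 0); (1, 1, 1, 1, 0, 0, 0); (0, 0, 0, 0, 2, 0, 0))


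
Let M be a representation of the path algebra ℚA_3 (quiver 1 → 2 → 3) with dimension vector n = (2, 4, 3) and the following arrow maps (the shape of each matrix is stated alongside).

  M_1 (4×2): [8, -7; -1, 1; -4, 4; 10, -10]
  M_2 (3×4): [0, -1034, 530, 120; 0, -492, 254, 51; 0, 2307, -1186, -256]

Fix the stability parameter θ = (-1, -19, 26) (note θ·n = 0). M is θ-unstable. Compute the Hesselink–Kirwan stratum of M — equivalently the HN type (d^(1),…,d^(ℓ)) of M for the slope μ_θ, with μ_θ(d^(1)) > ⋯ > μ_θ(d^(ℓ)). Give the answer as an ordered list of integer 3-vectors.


Barcode: M ≅ I[1,2], I[1,3], I[2,3]^2. HN layers by μ_θ (3 steps, strictly decreasing):
  μ^(1)=26; μ^(2)=-10; μ^(3)=-19

((0, 0, 3); (2, 2, 0); (0, 2, 0))


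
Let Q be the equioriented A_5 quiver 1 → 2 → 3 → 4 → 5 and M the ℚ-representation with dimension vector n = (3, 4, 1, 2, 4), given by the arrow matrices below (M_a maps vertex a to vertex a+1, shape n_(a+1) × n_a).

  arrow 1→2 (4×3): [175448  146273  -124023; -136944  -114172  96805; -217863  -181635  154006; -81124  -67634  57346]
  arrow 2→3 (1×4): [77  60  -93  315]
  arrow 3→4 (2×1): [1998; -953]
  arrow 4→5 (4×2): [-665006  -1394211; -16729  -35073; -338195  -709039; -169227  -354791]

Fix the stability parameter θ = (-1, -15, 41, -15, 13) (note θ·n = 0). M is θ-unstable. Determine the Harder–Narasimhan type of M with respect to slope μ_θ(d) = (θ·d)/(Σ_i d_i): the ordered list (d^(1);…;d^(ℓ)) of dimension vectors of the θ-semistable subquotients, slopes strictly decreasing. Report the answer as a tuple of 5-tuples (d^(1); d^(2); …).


Barcode: M ≅ I[1,2]^2, I[1,5], I[2,2], I[4,5], I[5,5]^2. HN layers by μ_θ (3 steps, strictly decreasing):
  μ^(1)=13; μ^(2)=-8; μ^(3)=-15

((0, 0, 1, 1, 4); (3, 3, 0, 0, 0); (0, 1, 0, 1, 0))


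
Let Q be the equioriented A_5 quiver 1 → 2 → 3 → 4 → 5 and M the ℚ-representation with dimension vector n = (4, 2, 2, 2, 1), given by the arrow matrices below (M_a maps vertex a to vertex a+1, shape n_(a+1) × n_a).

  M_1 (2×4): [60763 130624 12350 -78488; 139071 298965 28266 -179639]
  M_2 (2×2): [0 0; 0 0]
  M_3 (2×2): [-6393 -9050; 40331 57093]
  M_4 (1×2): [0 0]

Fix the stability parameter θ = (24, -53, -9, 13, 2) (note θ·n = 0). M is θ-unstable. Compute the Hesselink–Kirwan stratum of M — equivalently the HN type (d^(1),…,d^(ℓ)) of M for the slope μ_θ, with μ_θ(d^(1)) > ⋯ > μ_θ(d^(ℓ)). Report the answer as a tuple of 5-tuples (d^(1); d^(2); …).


Interval decomposition of M: I[1,1]^2, I[1,2]^2, I[3,4]^2, I[5,5].
HN type (ℓ=5): μ^(1)=24; μ^(2)=13; μ^(3)=2; μ^(4)=-9; μ^(5)=-29/2

((2, 0, 0, 0, 0); (0, 0, 0, 2, 0); (0, 0, 0, 0, 1); (0, 0, 2, 0, 0); (2, 2, 0, 0, 0))


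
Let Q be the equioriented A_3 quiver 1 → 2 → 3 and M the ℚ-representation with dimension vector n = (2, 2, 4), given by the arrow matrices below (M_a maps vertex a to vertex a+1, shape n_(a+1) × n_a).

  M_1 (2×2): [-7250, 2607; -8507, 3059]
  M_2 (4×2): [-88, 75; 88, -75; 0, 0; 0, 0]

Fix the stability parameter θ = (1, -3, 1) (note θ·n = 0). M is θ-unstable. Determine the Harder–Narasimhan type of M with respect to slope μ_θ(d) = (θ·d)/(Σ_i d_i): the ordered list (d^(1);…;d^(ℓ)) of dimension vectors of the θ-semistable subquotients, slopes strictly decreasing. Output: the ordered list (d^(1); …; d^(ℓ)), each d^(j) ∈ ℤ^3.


Barcode: M ≅ I[1,2], I[1,3], I[3,3]^3. HN layers by μ_θ (2 steps, strictly decreasing):
  μ^(1)=1; μ^(2)=-1

((0, 0, 4); (2, 2, 0))


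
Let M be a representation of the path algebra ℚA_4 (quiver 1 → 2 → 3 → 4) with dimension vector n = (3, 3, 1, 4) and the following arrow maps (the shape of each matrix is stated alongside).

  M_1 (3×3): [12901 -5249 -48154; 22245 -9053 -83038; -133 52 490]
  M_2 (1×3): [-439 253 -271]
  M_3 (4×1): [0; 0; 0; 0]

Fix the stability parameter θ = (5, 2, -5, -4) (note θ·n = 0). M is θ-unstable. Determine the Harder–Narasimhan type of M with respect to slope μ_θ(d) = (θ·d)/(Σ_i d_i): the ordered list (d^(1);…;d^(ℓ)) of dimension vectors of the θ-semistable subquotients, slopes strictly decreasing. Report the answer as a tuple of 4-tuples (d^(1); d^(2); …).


Interval decomposition of M: I[1,2]^2, I[1,3], I[4,4]^4.
HN type (ℓ=3): μ^(1)=7/2; μ^(2)=2/3; μ^(3)=-4

((2, 2, 0, 0); (1, 1, 1, 0); (0, 0, 0, 4))


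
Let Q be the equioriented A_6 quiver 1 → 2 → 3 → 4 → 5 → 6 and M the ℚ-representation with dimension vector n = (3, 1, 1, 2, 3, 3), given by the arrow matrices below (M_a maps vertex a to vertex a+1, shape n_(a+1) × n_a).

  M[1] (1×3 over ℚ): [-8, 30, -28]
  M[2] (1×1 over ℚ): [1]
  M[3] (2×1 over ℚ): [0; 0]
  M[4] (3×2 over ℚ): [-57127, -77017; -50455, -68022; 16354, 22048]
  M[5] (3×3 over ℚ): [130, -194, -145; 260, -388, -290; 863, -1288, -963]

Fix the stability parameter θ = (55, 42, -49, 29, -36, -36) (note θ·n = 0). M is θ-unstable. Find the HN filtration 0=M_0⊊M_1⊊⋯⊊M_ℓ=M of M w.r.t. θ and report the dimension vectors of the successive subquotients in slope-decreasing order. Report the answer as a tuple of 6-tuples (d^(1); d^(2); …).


Interval decomposition of M: I[1,1]^2, I[1,3], I[4,6]^2, I[5,5], I[6,6].
HN type (ℓ=4): μ^(1)=55; μ^(2)=16; μ^(3)=-43/3; μ^(4)=-36

((2, 0, 0, 0, 0, 0); (1, 1, 1, 0, 0, 0); (0, 0, 0, 2, 2, 2); (0, 0, 0, 0, 1, 1))


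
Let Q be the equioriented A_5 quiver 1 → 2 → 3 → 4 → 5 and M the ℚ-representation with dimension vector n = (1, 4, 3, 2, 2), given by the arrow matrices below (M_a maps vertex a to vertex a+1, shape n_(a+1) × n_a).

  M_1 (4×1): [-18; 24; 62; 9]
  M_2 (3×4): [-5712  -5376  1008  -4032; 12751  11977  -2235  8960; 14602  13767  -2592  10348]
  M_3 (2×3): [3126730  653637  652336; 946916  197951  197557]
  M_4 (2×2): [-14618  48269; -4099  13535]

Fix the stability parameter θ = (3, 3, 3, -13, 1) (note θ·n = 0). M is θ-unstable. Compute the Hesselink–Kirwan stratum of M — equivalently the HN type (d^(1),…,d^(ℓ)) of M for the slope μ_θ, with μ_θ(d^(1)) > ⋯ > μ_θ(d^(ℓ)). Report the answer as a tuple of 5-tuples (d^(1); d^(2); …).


Interval decomposition of M: I[1,2], I[2,2], I[2,5]^2, I[3,3].
HN type (ℓ=3): μ^(1)=3; μ^(2)=1; μ^(3)=-7/3

((1, 2, 1, 0, 0); (0, 0, 0, 0, 2); (0, 2, 2, 2, 0))


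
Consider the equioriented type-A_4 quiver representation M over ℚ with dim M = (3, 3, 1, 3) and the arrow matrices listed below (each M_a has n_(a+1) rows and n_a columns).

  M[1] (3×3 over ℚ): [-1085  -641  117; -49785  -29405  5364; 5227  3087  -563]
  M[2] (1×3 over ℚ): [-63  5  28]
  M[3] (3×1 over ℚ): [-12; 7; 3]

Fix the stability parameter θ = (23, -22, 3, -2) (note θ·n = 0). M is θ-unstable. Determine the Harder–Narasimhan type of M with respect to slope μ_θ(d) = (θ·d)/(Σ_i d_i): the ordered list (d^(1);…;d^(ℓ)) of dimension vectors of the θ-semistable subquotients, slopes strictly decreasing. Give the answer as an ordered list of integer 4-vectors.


Via rank(M_{q-1}∘⋯∘M_p): M ≅ I[1,2]^2, I[1,4], I[4,4]^2.
μ_θ-semistable layers: μ^(1)=1/2; μ^(2)=-2

((3, 3, 1, 1); (0, 0, 0, 2))


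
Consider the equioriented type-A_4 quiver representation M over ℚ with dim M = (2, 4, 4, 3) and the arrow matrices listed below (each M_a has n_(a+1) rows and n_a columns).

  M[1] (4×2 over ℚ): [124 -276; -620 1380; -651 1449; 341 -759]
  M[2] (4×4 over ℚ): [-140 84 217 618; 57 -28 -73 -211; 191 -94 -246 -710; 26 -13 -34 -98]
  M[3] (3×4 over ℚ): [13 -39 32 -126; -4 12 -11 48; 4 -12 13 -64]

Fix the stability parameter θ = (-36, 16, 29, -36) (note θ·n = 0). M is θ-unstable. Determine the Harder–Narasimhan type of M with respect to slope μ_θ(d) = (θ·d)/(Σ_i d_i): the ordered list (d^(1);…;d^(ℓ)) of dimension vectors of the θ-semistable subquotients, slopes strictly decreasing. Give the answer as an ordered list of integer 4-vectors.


Barcode: M ≅ I[1,1], I[1,4], I[2,3]^2, I[2,4], I[4,4]. HN layers by μ_θ (4 steps, strictly decreasing):
  μ^(1)=29; μ^(2)=16; μ^(3)=3; μ^(4)=-36

((0, 0, 2, 0); (0, 2, 0, 0); (0, 2, 2, 2); (2, 0, 0, 1))


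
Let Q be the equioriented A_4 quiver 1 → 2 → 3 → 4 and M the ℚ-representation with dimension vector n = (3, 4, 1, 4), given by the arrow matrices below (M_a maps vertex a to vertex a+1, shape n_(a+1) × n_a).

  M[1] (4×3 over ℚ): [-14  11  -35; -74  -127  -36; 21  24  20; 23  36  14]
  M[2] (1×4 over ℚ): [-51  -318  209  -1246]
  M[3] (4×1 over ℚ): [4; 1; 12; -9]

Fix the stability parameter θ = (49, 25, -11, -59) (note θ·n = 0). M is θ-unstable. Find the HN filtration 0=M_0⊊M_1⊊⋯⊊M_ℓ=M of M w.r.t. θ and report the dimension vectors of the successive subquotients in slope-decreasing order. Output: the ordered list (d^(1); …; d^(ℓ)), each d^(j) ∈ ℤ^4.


Barcode: M ≅ I[1,2]^2, I[1,4], I[2,2], I[4,4]^3. HN layers by μ_θ (4 steps, strictly decreasing):
  μ^(1)=37; μ^(2)=25; μ^(3)=1; μ^(4)=-59

((2, 2, 0, 0); (0, 1, 0, 0); (1, 1, 1, 1); (0, 0, 0, 3))


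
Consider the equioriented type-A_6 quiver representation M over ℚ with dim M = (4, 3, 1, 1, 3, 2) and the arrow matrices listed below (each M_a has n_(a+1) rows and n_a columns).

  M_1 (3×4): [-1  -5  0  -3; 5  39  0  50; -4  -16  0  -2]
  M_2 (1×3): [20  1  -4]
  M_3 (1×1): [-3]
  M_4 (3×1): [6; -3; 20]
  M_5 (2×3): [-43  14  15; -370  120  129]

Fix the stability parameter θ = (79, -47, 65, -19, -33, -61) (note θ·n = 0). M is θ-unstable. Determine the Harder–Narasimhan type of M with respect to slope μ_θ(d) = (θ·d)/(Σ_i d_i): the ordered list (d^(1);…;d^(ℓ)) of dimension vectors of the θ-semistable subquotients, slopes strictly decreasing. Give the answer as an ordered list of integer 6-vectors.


Via rank(M_{q-1}∘⋯∘M_p): M ≅ I[1,1]^2, I[1,2], I[1,5], I[2,2], I[5,6]^2.
μ_θ-semistable layers: μ^(1)=79; μ^(2)=16; μ^(3)=9; μ^(4)=-47

((2, 0, 0, 0, 0, 0); (1, 1, 0, 0, 0, 0); (1, 1, 1, 1, 1, 0); (0, 1, 0, 0, 2, 2))


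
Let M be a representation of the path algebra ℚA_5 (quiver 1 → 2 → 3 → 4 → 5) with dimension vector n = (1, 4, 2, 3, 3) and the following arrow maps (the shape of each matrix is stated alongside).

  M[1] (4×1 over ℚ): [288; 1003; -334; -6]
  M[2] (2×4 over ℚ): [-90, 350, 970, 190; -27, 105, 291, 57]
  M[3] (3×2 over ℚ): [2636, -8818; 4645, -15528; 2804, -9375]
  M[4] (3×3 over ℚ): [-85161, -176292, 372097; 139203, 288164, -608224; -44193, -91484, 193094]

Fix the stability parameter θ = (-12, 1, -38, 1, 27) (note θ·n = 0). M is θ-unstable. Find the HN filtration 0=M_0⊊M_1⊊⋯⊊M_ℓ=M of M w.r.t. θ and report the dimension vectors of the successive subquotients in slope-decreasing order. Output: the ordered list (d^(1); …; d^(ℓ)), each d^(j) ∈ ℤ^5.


Barcode: M ≅ I[1,5], I[2,2]^3, I[3,4], I[4,5], I[5,5]. HN layers by μ_θ (4 steps, strictly decreasing):
  μ^(1)=27; μ^(2)=1; μ^(3)=-49/3; μ^(4)=-38

((0, 0, 0, 0, 3); (0, 3, 0, 3, 0); (1, 1, 1, 0, 0); (0, 0, 1, 0, 0))


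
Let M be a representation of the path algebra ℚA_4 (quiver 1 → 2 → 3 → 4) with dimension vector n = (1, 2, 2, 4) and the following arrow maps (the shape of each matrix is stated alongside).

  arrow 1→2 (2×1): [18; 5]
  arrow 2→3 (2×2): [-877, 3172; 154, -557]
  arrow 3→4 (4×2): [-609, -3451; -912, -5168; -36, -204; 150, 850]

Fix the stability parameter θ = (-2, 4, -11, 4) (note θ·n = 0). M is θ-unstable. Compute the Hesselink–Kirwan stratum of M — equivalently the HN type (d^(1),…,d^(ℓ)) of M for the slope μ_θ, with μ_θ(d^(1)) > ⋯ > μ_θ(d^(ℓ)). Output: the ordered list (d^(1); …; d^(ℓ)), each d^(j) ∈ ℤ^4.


Via rank(M_{q-1}∘⋯∘M_p): M ≅ I[1,4], I[2,3], I[4,4]^3.
μ_θ-semistable layers: μ^(1)=4; μ^(2)=-3; μ^(3)=-7/2

((0, 0, 0, 4); (1, 1, 1, 0); (0, 1, 1, 0))


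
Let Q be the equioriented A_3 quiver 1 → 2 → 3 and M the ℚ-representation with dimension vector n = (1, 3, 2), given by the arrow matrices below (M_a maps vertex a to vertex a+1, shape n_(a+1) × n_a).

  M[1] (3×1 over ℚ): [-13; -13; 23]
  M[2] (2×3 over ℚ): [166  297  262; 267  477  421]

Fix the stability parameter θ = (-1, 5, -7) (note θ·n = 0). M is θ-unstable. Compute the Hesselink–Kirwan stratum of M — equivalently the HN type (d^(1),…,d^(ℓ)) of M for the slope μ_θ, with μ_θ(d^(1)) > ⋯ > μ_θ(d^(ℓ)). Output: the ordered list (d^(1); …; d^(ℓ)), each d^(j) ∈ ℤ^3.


Interval decomposition of M: I[1,3], I[2,2], I[2,3].
HN type (ℓ=2): μ^(1)=5; μ^(2)=-1

((0, 1, 0); (1, 2, 2))


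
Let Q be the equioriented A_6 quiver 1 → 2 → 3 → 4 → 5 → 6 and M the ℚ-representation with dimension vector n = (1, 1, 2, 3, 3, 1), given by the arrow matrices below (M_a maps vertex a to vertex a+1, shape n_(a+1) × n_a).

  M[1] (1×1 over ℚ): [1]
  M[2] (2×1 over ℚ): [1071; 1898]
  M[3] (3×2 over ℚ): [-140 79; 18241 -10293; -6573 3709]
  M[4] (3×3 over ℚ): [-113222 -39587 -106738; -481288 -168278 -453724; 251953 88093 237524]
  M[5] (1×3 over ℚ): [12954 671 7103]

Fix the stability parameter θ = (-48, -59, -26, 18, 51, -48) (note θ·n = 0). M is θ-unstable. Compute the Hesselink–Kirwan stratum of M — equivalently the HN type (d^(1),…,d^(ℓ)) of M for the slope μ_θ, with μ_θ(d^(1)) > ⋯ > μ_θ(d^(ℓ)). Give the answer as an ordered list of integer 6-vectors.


Via rank(M_{q-1}∘⋯∘M_p): M ≅ I[1,6], I[3,5], I[4,4], I[5,5].
μ_θ-semistable layers: μ^(1)=51; μ^(2)=18; μ^(3)=7; μ^(4)=-26; μ^(5)=-107/2

((0, 0, 0, 0, 2, 0); (0, 0, 0, 2, 0, 0); (0, 0, 0, 1, 1, 1); (0, 0, 2, 0, 0, 0); (1, 1, 0, 0, 0, 0))


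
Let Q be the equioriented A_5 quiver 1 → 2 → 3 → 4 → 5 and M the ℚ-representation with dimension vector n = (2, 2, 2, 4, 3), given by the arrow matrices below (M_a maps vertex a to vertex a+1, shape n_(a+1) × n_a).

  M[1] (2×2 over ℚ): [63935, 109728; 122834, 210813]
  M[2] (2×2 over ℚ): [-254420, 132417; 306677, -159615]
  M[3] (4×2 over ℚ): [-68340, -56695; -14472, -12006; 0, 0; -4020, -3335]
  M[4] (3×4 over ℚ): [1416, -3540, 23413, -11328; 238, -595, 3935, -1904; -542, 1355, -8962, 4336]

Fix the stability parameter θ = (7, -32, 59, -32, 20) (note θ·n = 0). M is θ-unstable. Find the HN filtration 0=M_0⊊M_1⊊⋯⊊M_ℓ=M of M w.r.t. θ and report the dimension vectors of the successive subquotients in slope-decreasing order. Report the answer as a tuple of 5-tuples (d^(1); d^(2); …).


Via rank(M_{q-1}∘⋯∘M_p): M ≅ I[1,3], I[1,4], I[4,4], I[4,5]^2, I[5,5].
μ_θ-semistable layers: μ^(1)=59; μ^(2)=20; μ^(3)=27/2; μ^(4)=-25/2; μ^(5)=-32

((0, 0, 1, 0, 0); (0, 0, 0, 0, 3); (0, 0, 1, 1, 0); (2, 2, 0, 0, 0); (0, 0, 0, 3, 0))


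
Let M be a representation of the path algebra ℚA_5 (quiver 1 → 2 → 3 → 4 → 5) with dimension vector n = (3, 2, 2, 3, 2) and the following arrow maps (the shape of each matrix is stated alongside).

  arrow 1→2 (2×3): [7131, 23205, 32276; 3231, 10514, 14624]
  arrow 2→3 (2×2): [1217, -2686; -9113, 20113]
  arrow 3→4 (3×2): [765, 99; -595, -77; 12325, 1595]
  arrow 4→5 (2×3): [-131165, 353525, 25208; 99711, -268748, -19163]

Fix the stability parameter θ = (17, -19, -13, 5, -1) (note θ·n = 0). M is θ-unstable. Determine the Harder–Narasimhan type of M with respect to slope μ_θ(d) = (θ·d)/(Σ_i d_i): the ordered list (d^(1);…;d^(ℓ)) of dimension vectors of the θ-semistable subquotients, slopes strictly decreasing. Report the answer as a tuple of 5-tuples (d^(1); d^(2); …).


Via rank(M_{q-1}∘⋯∘M_p): M ≅ I[1,1], I[1,3], I[1,4], I[4,5]^2.
μ_θ-semistable layers: μ^(1)=17; μ^(2)=5; μ^(3)=2; μ^(4)=-5

((1, 0, 0, 0, 0); (0, 0, 0, 1, 0); (0, 0, 0, 2, 2); (2, 2, 2, 0, 0))


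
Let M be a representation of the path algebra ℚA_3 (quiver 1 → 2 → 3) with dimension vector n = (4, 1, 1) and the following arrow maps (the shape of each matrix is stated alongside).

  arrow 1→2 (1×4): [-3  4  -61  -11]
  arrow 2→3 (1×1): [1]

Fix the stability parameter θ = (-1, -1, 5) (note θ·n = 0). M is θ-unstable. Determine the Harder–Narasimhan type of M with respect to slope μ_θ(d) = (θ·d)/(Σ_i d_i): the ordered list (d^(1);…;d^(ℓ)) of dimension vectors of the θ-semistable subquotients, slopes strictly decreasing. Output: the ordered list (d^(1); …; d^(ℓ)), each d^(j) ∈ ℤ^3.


Interval decomposition of M: I[1,1]^3, I[1,3].
HN type (ℓ=2): μ^(1)=5; μ^(2)=-1

((0, 0, 1); (4, 1, 0))


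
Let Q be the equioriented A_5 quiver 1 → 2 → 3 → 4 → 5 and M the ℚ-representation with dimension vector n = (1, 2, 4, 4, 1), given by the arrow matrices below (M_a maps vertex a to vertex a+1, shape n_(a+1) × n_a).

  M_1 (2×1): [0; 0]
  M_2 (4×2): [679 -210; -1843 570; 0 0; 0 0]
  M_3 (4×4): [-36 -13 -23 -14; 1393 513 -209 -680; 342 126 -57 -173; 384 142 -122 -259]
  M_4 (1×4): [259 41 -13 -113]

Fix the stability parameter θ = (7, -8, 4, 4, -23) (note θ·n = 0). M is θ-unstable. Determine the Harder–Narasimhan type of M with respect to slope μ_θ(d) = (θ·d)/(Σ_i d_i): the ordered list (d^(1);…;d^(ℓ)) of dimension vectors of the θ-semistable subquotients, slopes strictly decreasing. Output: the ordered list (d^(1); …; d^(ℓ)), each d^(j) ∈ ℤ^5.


Interval decomposition of M: I[1,1], I[2,2], I[2,5], I[3,4]^3.
HN type (ℓ=4): μ^(1)=7; μ^(2)=4; μ^(3)=-5; μ^(4)=-8

((1, 0, 0, 0, 0); (0, 0, 3, 3, 0); (0, 0, 1, 1, 1); (0, 2, 0, 0, 0))


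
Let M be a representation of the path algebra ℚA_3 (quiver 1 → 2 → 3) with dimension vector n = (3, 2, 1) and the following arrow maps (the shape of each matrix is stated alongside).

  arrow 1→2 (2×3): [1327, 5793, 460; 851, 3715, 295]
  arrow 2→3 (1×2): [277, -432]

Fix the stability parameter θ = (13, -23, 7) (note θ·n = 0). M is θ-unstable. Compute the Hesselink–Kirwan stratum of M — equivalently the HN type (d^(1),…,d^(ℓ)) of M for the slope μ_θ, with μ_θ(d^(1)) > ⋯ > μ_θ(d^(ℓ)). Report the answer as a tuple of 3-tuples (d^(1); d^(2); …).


Interval decomposition of M: I[1,1], I[1,2], I[1,3].
HN type (ℓ=3): μ^(1)=13; μ^(2)=7; μ^(3)=-5

((1, 0, 0); (0, 0, 1); (2, 2, 0))


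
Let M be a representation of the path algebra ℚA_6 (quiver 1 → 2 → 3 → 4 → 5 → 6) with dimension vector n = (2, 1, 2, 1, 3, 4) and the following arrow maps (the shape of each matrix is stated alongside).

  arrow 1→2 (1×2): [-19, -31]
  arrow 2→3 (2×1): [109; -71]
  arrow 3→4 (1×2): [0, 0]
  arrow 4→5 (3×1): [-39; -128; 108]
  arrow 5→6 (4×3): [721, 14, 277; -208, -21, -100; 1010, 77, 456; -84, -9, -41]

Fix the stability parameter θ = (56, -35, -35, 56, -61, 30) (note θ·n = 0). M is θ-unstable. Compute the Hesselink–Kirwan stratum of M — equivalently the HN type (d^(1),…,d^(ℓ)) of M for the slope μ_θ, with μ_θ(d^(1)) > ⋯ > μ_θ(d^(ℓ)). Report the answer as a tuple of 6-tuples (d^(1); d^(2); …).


Barcode: M ≅ I[1,1], I[1,3], I[3,3], I[4,6], I[5,6]^2, I[6,6]. HN layers by μ_θ (6 steps, strictly decreasing):
  μ^(1)=56; μ^(2)=30; μ^(3)=-5/2; μ^(4)=-14/3; μ^(5)=-35; μ^(6)=-61

((1, 0, 0, 0, 0, 0); (0, 0, 0, 0, 0, 4); (0, 0, 0, 1, 1, 0); (1, 1, 1, 0, 0, 0); (0, 0, 1, 0, 0, 0); (0, 0, 0, 0, 2, 0))


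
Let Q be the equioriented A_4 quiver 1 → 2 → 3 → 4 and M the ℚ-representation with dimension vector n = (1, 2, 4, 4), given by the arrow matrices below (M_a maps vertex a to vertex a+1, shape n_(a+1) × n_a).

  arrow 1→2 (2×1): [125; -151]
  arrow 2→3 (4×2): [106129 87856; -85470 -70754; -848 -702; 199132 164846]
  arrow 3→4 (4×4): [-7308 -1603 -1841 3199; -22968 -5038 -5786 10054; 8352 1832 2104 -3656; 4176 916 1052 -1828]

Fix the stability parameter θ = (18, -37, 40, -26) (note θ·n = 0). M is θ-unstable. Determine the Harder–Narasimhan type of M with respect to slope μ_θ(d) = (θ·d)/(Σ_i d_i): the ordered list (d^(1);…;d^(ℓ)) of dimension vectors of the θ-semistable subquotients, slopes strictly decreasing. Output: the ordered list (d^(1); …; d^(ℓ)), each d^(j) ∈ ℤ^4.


Barcode: M ≅ I[1,3], I[2,4], I[3,3]^2, I[4,4]^3. HN layers by μ_θ (5 steps, strictly decreasing):
  μ^(1)=40; μ^(2)=7; μ^(3)=-19/2; μ^(4)=-26; μ^(5)=-37

((0, 0, 3, 0); (0, 0, 1, 1); (1, 1, 0, 0); (0, 0, 0, 3); (0, 1, 0, 0))


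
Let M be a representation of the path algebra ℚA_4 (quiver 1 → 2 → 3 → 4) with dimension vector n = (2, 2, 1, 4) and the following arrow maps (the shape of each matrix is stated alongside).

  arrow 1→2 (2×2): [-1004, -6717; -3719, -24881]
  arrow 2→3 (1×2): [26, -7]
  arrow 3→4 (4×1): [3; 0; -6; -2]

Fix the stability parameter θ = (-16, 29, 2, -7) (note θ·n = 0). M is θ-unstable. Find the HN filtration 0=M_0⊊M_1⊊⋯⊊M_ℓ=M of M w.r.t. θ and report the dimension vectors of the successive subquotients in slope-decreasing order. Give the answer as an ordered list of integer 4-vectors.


Barcode: M ≅ I[1,2], I[1,4], I[4,4]^3. HN layers by μ_θ (4 steps, strictly decreasing):
  μ^(1)=29; μ^(2)=8; μ^(3)=-7; μ^(4)=-16

((0, 1, 0, 0); (0, 1, 1, 1); (0, 0, 0, 3); (2, 0, 0, 0))


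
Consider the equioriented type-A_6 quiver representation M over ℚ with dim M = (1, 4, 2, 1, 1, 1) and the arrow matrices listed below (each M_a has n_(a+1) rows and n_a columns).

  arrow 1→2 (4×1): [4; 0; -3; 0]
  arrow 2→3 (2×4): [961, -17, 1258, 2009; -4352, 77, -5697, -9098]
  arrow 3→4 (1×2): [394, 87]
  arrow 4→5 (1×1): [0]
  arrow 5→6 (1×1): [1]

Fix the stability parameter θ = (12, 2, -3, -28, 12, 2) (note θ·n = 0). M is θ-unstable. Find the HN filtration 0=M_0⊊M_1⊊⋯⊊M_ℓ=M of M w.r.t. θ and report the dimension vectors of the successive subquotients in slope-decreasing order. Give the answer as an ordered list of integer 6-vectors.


Interval decomposition of M: I[1,4], I[2,2]^2, I[2,3], I[5,6].
HN type (ℓ=4): μ^(1)=7; μ^(2)=2; μ^(3)=-1/2; μ^(4)=-17/4

((0, 0, 0, 0, 1, 1); (0, 2, 0, 0, 0, 0); (0, 1, 1, 0, 0, 0); (1, 1, 1, 1, 0, 0))


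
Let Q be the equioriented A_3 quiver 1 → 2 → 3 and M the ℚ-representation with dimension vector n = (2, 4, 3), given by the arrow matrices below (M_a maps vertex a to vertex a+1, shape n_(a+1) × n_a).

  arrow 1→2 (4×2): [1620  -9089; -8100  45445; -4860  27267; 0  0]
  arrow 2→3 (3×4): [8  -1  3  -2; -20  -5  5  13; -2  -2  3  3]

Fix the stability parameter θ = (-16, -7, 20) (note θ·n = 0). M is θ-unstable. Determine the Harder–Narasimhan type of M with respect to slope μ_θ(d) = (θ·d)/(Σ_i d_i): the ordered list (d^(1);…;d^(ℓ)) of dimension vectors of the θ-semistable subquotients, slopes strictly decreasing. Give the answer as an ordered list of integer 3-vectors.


Barcode: M ≅ I[1,1], I[1,3], I[2,2], I[2,3]^2. HN layers by μ_θ (3 steps, strictly decreasing):
  μ^(1)=20; μ^(2)=-7; μ^(3)=-16

((0, 0, 3); (0, 4, 0); (2, 0, 0))


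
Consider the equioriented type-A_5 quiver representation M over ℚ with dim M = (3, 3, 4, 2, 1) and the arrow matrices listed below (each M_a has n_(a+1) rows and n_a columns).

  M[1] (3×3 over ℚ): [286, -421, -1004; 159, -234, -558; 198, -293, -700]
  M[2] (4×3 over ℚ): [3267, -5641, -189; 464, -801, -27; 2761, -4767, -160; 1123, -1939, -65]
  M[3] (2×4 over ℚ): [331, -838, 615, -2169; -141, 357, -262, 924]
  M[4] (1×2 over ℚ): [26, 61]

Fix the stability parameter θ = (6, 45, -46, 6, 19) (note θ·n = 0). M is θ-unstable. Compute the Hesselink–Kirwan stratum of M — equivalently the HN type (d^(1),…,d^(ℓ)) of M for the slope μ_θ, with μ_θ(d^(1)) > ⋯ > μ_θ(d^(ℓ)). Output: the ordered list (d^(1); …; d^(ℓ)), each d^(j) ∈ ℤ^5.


Barcode: M ≅ I[1,1], I[1,4], I[1,5], I[2,3], I[3,3]. HN layers by μ_θ (5 steps, strictly decreasing):
  μ^(1)=19; μ^(2)=6; μ^(3)=5/3; μ^(4)=-1/2; μ^(5)=-46

((0, 0, 0, 0, 1); (1, 0, 0, 2, 0); (2, 2, 2, 0, 0); (0, 1, 1, 0, 0); (0, 0, 1, 0, 0))


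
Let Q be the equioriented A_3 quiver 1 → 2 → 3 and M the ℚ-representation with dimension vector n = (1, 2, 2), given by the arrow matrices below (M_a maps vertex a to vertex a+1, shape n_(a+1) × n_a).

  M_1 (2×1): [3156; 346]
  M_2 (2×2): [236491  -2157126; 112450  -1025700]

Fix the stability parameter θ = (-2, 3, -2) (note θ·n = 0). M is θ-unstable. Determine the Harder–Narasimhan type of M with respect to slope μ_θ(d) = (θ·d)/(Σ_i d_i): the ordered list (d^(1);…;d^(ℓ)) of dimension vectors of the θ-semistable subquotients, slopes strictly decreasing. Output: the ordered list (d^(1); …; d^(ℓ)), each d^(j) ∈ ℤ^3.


Interval decomposition of M: I[1,2], I[2,3], I[3,3].
HN type (ℓ=3): μ^(1)=3; μ^(2)=1/2; μ^(3)=-2

((0, 1, 0); (0, 1, 1); (1, 0, 1))


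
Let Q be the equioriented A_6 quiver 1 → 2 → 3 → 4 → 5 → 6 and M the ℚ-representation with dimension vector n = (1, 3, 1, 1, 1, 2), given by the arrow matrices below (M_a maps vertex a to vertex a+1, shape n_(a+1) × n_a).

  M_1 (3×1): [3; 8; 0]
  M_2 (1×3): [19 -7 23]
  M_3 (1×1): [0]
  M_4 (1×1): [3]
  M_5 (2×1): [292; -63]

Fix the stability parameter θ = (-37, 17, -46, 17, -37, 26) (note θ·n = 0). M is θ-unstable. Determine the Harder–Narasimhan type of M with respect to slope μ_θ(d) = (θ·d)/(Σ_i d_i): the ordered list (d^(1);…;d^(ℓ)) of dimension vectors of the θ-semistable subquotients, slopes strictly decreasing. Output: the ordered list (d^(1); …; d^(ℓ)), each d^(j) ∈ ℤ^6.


Interval decomposition of M: I[1,3], I[2,2]^2, I[4,6], I[6,6].
HN type (ℓ=5): μ^(1)=26; μ^(2)=17; μ^(3)=-10; μ^(4)=-29/2; μ^(5)=-37

((0, 0, 0, 0, 0, 2); (0, 2, 0, 0, 0, 0); (0, 0, 0, 1, 1, 0); (0, 1, 1, 0, 0, 0); (1, 0, 0, 0, 0, 0))


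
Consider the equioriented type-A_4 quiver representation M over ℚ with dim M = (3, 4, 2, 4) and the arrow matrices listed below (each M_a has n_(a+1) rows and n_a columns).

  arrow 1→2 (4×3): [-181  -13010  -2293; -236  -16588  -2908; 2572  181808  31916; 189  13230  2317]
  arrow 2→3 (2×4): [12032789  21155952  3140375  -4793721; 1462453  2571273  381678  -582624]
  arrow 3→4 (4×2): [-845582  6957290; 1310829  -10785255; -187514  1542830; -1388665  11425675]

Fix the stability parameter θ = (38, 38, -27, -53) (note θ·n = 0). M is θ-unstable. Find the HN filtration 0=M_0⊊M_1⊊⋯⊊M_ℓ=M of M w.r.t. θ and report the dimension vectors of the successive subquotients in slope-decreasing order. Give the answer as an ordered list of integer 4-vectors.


Interval decomposition of M: I[1,1], I[1,3], I[1,4], I[2,2]^2, I[4,4]^3.
HN type (ℓ=4): μ^(1)=38; μ^(2)=49/3; μ^(3)=-1; μ^(4)=-53

((1, 2, 0, 0); (1, 1, 1, 0); (1, 1, 1, 1); (0, 0, 0, 3))


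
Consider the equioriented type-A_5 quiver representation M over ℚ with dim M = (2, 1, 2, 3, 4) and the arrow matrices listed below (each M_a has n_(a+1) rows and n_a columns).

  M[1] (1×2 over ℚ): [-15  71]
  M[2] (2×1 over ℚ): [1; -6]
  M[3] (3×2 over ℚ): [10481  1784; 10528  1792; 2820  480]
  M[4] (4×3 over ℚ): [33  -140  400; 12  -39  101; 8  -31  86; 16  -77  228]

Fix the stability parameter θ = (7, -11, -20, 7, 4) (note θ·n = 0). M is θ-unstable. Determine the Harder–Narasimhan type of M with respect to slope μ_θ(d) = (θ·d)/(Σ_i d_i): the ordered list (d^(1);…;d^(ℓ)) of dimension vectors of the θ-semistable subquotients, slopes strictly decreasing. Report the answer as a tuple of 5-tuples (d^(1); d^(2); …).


Interval decomposition of M: I[1,1], I[1,5], I[3,3], I[4,5]^2, I[5,5].
HN type (ℓ=5): μ^(1)=7; μ^(2)=11/2; μ^(3)=4; μ^(4)=-8; μ^(5)=-20

((1, 0, 0, 0, 0); (0, 0, 0, 3, 3); (0, 0, 0, 0, 1); (1, 1, 1, 0, 0); (0, 0, 1, 0, 0))


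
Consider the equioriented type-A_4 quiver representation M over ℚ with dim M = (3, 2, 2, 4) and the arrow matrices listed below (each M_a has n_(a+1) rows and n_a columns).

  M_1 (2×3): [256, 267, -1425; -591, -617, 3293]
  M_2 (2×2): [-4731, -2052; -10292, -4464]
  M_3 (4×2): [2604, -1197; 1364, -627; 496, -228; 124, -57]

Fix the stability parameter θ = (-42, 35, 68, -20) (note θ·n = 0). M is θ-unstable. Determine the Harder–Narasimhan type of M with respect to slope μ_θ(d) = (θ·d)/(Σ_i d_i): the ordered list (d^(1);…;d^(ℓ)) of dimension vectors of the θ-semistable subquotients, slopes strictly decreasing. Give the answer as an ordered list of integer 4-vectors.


Interval decomposition of M: I[1,1], I[1,2], I[1,3], I[3,4], I[4,4]^3.
HN type (ℓ=5): μ^(1)=68; μ^(2)=35; μ^(3)=24; μ^(4)=-20; μ^(5)=-42

((0, 0, 1, 0); (0, 2, 0, 0); (0, 0, 1, 1); (0, 0, 0, 3); (3, 0, 0, 0))


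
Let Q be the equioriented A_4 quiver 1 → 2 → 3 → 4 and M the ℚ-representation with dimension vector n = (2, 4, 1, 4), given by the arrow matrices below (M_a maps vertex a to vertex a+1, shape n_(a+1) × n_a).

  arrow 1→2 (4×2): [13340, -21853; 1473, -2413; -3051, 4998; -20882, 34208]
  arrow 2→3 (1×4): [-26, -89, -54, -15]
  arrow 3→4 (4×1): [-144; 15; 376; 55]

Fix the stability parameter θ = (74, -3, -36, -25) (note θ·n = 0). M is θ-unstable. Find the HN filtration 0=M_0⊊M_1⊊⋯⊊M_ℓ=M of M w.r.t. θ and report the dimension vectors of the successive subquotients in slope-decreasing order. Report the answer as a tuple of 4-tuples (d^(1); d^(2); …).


Interval decomposition of M: I[1,2], I[1,4], I[2,2]^2, I[4,4]^3.
HN type (ℓ=4): μ^(1)=71/2; μ^(2)=5/2; μ^(3)=-3; μ^(4)=-25

((1, 1, 0, 0); (1, 1, 1, 1); (0, 2, 0, 0); (0, 0, 0, 3))


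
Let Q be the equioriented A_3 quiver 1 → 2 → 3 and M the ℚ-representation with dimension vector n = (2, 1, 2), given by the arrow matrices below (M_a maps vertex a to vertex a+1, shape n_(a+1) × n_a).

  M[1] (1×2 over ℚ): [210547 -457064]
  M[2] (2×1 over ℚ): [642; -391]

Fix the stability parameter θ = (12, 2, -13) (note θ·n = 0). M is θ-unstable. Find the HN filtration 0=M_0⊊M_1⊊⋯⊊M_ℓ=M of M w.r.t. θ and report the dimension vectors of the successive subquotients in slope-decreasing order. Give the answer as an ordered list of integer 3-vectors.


Interval decomposition of M: I[1,1], I[1,3], I[3,3].
HN type (ℓ=3): μ^(1)=12; μ^(2)=1/3; μ^(3)=-13

((1, 0, 0); (1, 1, 1); (0, 0, 1))
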